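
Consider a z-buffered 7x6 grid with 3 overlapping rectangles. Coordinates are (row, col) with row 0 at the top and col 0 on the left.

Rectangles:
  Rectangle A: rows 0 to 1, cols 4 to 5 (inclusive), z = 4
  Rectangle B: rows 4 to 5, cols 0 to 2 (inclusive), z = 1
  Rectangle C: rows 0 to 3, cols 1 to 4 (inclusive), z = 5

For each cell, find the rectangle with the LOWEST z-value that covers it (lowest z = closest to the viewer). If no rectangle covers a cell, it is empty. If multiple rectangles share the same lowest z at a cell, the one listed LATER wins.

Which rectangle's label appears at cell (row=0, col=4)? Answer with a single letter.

Answer: A

Derivation:
Check cell (0,4):
  A: rows 0-1 cols 4-5 z=4 -> covers; best now A (z=4)
  B: rows 4-5 cols 0-2 -> outside (row miss)
  C: rows 0-3 cols 1-4 z=5 -> covers; best now A (z=4)
Winner: A at z=4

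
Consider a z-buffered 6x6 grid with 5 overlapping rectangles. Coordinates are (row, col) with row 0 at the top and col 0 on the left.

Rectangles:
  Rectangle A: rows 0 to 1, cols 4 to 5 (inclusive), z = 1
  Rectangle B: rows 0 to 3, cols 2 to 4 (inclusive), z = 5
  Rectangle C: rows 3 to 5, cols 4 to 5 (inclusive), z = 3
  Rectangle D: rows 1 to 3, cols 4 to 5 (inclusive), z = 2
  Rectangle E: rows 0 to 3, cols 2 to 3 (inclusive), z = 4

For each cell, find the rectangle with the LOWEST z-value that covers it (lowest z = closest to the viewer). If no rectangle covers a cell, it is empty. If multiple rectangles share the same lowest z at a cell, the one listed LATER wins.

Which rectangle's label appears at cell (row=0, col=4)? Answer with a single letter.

Answer: A

Derivation:
Check cell (0,4):
  A: rows 0-1 cols 4-5 z=1 -> covers; best now A (z=1)
  B: rows 0-3 cols 2-4 z=5 -> covers; best now A (z=1)
  C: rows 3-5 cols 4-5 -> outside (row miss)
  D: rows 1-3 cols 4-5 -> outside (row miss)
  E: rows 0-3 cols 2-3 -> outside (col miss)
Winner: A at z=1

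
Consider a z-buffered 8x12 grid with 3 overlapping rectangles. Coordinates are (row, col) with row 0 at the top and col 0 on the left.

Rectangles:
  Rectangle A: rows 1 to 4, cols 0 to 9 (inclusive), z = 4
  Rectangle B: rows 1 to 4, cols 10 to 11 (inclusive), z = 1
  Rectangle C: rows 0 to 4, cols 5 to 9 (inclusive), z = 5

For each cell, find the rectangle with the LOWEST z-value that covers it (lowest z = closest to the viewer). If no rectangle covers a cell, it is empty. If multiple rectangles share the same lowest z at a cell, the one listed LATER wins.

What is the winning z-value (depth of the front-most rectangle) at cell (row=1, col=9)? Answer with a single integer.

Answer: 4

Derivation:
Check cell (1,9):
  A: rows 1-4 cols 0-9 z=4 -> covers; best now A (z=4)
  B: rows 1-4 cols 10-11 -> outside (col miss)
  C: rows 0-4 cols 5-9 z=5 -> covers; best now A (z=4)
Winner: A at z=4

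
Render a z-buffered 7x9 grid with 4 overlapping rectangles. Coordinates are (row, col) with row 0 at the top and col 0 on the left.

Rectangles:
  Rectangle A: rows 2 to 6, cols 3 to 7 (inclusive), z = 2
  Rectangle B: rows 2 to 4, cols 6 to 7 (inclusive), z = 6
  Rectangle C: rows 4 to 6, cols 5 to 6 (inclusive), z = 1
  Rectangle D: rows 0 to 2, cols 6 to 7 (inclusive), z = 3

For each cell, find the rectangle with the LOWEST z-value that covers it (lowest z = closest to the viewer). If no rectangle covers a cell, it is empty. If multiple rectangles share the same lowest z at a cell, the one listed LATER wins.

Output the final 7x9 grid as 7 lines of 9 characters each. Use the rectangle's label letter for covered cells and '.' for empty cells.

......DD.
......DD.
...AAAAA.
...AAAAA.
...AACCA.
...AACCA.
...AACCA.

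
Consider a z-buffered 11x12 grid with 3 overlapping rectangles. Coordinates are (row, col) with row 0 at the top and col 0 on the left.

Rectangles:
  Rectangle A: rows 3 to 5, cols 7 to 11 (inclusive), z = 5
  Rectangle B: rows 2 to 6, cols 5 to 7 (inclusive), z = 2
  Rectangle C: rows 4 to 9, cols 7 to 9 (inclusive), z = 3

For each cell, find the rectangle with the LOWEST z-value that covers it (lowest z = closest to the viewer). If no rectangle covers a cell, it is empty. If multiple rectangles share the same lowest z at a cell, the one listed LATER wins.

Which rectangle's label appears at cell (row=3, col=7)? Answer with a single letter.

Answer: B

Derivation:
Check cell (3,7):
  A: rows 3-5 cols 7-11 z=5 -> covers; best now A (z=5)
  B: rows 2-6 cols 5-7 z=2 -> covers; best now B (z=2)
  C: rows 4-9 cols 7-9 -> outside (row miss)
Winner: B at z=2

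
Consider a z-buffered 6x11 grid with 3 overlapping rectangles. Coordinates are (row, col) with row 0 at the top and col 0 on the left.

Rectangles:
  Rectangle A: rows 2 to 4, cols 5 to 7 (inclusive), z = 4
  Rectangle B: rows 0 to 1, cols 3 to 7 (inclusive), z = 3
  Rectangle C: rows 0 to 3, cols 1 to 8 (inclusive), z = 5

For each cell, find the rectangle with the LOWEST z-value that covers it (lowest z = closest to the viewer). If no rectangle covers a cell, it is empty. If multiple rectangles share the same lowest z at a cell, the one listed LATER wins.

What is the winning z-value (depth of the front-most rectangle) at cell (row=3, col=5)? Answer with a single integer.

Check cell (3,5):
  A: rows 2-4 cols 5-7 z=4 -> covers; best now A (z=4)
  B: rows 0-1 cols 3-7 -> outside (row miss)
  C: rows 0-3 cols 1-8 z=5 -> covers; best now A (z=4)
Winner: A at z=4

Answer: 4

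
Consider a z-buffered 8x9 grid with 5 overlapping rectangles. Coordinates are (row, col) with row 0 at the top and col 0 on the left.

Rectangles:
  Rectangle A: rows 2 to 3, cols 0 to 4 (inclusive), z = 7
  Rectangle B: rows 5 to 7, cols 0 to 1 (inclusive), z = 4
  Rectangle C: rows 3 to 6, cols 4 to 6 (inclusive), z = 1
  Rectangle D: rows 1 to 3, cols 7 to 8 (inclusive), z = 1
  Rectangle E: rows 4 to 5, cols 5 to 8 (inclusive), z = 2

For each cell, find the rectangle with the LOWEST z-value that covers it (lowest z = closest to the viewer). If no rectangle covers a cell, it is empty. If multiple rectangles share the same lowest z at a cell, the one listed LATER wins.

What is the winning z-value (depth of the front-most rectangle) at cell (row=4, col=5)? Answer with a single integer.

Check cell (4,5):
  A: rows 2-3 cols 0-4 -> outside (row miss)
  B: rows 5-7 cols 0-1 -> outside (row miss)
  C: rows 3-6 cols 4-6 z=1 -> covers; best now C (z=1)
  D: rows 1-3 cols 7-8 -> outside (row miss)
  E: rows 4-5 cols 5-8 z=2 -> covers; best now C (z=1)
Winner: C at z=1

Answer: 1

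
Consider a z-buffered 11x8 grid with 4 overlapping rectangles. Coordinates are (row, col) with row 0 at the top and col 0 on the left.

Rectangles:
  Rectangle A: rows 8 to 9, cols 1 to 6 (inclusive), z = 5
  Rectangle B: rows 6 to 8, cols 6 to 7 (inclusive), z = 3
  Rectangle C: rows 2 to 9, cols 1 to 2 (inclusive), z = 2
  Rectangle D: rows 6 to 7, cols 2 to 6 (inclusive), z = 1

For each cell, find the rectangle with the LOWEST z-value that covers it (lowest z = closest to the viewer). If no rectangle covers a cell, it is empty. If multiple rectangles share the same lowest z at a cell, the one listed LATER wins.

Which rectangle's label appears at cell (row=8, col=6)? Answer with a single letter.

Check cell (8,6):
  A: rows 8-9 cols 1-6 z=5 -> covers; best now A (z=5)
  B: rows 6-8 cols 6-7 z=3 -> covers; best now B (z=3)
  C: rows 2-9 cols 1-2 -> outside (col miss)
  D: rows 6-7 cols 2-6 -> outside (row miss)
Winner: B at z=3

Answer: B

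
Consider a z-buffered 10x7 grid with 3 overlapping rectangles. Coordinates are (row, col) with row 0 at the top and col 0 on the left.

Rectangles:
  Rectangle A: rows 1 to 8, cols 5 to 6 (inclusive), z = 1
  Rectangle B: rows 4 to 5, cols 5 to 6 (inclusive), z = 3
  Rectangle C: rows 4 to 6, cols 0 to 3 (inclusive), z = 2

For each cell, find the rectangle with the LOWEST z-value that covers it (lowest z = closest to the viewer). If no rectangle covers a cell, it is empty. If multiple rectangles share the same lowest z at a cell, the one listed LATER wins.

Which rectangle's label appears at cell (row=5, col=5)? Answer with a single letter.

Check cell (5,5):
  A: rows 1-8 cols 5-6 z=1 -> covers; best now A (z=1)
  B: rows 4-5 cols 5-6 z=3 -> covers; best now A (z=1)
  C: rows 4-6 cols 0-3 -> outside (col miss)
Winner: A at z=1

Answer: A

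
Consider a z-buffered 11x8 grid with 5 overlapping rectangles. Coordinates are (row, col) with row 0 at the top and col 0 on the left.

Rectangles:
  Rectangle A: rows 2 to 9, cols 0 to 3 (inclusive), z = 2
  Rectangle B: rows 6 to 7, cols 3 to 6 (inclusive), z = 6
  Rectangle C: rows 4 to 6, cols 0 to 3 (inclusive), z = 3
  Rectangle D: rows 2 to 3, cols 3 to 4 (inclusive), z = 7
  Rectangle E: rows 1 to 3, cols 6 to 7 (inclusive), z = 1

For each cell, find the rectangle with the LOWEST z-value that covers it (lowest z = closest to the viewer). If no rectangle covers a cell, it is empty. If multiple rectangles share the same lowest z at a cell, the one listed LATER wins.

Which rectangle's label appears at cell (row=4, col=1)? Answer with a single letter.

Answer: A

Derivation:
Check cell (4,1):
  A: rows 2-9 cols 0-3 z=2 -> covers; best now A (z=2)
  B: rows 6-7 cols 3-6 -> outside (row miss)
  C: rows 4-6 cols 0-3 z=3 -> covers; best now A (z=2)
  D: rows 2-3 cols 3-4 -> outside (row miss)
  E: rows 1-3 cols 6-7 -> outside (row miss)
Winner: A at z=2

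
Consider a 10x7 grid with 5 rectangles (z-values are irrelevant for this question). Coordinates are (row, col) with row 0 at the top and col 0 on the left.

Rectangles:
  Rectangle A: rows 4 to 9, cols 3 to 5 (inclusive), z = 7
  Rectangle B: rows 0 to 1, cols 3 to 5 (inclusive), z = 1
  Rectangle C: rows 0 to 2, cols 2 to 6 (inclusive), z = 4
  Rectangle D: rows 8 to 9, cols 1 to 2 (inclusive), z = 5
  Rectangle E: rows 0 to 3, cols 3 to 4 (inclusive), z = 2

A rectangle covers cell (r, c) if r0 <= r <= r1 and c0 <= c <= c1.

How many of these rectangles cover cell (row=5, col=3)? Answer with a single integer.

Answer: 1

Derivation:
Check cell (5,3):
  A: rows 4-9 cols 3-5 -> covers
  B: rows 0-1 cols 3-5 -> outside (row miss)
  C: rows 0-2 cols 2-6 -> outside (row miss)
  D: rows 8-9 cols 1-2 -> outside (row miss)
  E: rows 0-3 cols 3-4 -> outside (row miss)
Count covering = 1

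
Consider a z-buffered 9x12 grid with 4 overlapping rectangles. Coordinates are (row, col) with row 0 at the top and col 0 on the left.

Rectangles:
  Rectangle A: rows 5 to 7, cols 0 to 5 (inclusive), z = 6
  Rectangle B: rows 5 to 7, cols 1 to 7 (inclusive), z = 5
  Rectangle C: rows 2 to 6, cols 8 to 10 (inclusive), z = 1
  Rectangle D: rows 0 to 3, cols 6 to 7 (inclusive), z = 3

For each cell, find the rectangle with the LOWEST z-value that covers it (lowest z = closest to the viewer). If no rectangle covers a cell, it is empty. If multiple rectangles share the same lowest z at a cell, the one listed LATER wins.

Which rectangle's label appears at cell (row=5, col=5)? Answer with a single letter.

Answer: B

Derivation:
Check cell (5,5):
  A: rows 5-7 cols 0-5 z=6 -> covers; best now A (z=6)
  B: rows 5-7 cols 1-7 z=5 -> covers; best now B (z=5)
  C: rows 2-6 cols 8-10 -> outside (col miss)
  D: rows 0-3 cols 6-7 -> outside (row miss)
Winner: B at z=5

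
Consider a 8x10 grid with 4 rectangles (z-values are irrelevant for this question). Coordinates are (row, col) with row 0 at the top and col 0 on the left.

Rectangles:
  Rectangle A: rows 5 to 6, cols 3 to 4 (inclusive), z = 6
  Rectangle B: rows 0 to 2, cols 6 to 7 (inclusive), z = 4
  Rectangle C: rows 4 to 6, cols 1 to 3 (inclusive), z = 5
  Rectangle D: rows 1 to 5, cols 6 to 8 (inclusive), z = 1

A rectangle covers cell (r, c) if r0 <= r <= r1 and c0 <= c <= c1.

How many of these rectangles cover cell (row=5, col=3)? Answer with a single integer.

Check cell (5,3):
  A: rows 5-6 cols 3-4 -> covers
  B: rows 0-2 cols 6-7 -> outside (row miss)
  C: rows 4-6 cols 1-3 -> covers
  D: rows 1-5 cols 6-8 -> outside (col miss)
Count covering = 2

Answer: 2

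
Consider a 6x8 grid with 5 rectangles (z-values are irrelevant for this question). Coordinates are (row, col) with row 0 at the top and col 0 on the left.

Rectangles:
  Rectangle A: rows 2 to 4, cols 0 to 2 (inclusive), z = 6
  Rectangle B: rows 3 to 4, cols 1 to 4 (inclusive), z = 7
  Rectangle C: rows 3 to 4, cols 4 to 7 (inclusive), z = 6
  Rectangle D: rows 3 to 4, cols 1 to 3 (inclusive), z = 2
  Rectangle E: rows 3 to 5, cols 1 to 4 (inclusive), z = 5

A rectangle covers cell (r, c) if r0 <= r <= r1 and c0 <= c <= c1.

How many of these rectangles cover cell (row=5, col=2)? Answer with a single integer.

Answer: 1

Derivation:
Check cell (5,2):
  A: rows 2-4 cols 0-2 -> outside (row miss)
  B: rows 3-4 cols 1-4 -> outside (row miss)
  C: rows 3-4 cols 4-7 -> outside (row miss)
  D: rows 3-4 cols 1-3 -> outside (row miss)
  E: rows 3-5 cols 1-4 -> covers
Count covering = 1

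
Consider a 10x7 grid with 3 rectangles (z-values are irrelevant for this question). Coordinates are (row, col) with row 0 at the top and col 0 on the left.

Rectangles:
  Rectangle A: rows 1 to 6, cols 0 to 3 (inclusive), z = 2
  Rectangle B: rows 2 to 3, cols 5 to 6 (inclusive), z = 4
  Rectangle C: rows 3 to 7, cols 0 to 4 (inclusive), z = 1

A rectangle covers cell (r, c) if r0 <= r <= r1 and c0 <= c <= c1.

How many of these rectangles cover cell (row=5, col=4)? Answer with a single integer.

Answer: 1

Derivation:
Check cell (5,4):
  A: rows 1-6 cols 0-3 -> outside (col miss)
  B: rows 2-3 cols 5-6 -> outside (row miss)
  C: rows 3-7 cols 0-4 -> covers
Count covering = 1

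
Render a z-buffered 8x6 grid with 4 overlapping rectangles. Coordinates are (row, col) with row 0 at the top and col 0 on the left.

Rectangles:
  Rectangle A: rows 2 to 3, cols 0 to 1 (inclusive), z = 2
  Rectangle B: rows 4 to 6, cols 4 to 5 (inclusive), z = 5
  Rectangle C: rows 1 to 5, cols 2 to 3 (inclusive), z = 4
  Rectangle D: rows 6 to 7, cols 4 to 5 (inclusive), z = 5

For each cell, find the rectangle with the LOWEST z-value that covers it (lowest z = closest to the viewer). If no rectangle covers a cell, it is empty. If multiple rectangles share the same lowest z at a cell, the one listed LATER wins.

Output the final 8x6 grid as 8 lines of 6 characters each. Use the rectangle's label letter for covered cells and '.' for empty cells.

......
..CC..
AACC..
AACC..
..CCBB
..CCBB
....DD
....DD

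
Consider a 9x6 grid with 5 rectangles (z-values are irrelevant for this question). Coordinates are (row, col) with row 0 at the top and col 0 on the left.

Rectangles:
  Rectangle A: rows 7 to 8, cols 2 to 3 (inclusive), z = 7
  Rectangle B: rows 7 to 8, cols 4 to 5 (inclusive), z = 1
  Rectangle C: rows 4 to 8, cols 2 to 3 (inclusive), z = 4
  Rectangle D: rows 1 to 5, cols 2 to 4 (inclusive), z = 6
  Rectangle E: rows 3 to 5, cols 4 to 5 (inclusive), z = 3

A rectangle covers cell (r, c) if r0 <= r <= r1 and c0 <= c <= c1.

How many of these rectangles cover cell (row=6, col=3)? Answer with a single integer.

Answer: 1

Derivation:
Check cell (6,3):
  A: rows 7-8 cols 2-3 -> outside (row miss)
  B: rows 7-8 cols 4-5 -> outside (row miss)
  C: rows 4-8 cols 2-3 -> covers
  D: rows 1-5 cols 2-4 -> outside (row miss)
  E: rows 3-5 cols 4-5 -> outside (row miss)
Count covering = 1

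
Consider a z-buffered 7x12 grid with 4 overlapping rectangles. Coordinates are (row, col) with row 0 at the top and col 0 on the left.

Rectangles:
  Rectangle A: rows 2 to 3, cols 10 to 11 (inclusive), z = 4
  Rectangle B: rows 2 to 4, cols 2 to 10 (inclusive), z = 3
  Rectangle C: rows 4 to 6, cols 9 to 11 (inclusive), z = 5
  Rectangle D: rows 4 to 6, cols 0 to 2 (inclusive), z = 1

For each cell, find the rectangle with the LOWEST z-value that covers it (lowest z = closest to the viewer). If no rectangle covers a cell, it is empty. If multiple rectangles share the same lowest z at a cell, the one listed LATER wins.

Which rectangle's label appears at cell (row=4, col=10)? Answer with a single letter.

Answer: B

Derivation:
Check cell (4,10):
  A: rows 2-3 cols 10-11 -> outside (row miss)
  B: rows 2-4 cols 2-10 z=3 -> covers; best now B (z=3)
  C: rows 4-6 cols 9-11 z=5 -> covers; best now B (z=3)
  D: rows 4-6 cols 0-2 -> outside (col miss)
Winner: B at z=3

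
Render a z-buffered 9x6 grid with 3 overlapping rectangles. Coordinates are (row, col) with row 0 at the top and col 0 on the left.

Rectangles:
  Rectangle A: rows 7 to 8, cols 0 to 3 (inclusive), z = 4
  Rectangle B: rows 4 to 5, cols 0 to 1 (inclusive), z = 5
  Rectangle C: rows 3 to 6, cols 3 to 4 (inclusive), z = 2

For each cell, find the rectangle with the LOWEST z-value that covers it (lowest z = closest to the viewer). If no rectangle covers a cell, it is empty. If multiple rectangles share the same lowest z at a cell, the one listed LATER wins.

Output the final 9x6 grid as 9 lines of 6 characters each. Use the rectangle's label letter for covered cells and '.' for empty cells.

......
......
......
...CC.
BB.CC.
BB.CC.
...CC.
AAAA..
AAAA..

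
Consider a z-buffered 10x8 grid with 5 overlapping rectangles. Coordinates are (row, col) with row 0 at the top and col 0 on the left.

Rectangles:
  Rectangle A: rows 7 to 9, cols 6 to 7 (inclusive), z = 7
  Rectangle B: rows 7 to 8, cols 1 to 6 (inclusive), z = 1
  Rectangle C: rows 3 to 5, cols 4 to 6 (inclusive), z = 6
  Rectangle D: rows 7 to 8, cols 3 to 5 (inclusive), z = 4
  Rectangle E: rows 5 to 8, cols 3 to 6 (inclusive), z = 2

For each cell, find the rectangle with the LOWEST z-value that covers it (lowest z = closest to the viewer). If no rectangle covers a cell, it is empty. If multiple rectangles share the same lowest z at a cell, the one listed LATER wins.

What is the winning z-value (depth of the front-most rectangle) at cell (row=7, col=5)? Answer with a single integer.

Answer: 1

Derivation:
Check cell (7,5):
  A: rows 7-9 cols 6-7 -> outside (col miss)
  B: rows 7-8 cols 1-6 z=1 -> covers; best now B (z=1)
  C: rows 3-5 cols 4-6 -> outside (row miss)
  D: rows 7-8 cols 3-5 z=4 -> covers; best now B (z=1)
  E: rows 5-8 cols 3-6 z=2 -> covers; best now B (z=1)
Winner: B at z=1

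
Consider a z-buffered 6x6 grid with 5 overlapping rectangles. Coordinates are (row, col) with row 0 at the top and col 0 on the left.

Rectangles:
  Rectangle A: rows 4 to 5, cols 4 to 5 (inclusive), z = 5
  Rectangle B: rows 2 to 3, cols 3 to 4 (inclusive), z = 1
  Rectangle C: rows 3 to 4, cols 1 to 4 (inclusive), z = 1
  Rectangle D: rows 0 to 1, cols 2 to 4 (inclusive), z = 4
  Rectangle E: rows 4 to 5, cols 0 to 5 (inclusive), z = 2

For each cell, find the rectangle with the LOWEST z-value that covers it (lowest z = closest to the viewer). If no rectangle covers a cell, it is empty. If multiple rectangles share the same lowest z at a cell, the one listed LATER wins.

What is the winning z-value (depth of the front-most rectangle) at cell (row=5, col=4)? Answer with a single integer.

Answer: 2

Derivation:
Check cell (5,4):
  A: rows 4-5 cols 4-5 z=5 -> covers; best now A (z=5)
  B: rows 2-3 cols 3-4 -> outside (row miss)
  C: rows 3-4 cols 1-4 -> outside (row miss)
  D: rows 0-1 cols 2-4 -> outside (row miss)
  E: rows 4-5 cols 0-5 z=2 -> covers; best now E (z=2)
Winner: E at z=2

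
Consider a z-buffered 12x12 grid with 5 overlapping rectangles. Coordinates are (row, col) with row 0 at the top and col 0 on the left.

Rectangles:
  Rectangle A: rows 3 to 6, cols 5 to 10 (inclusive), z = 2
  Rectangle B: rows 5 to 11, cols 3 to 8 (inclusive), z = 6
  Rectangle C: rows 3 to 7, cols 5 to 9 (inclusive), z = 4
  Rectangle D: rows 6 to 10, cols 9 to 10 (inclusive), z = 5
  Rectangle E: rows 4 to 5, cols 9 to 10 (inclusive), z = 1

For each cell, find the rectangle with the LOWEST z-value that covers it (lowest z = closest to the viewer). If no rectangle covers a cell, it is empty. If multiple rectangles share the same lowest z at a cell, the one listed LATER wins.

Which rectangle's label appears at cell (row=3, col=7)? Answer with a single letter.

Check cell (3,7):
  A: rows 3-6 cols 5-10 z=2 -> covers; best now A (z=2)
  B: rows 5-11 cols 3-8 -> outside (row miss)
  C: rows 3-7 cols 5-9 z=4 -> covers; best now A (z=2)
  D: rows 6-10 cols 9-10 -> outside (row miss)
  E: rows 4-5 cols 9-10 -> outside (row miss)
Winner: A at z=2

Answer: A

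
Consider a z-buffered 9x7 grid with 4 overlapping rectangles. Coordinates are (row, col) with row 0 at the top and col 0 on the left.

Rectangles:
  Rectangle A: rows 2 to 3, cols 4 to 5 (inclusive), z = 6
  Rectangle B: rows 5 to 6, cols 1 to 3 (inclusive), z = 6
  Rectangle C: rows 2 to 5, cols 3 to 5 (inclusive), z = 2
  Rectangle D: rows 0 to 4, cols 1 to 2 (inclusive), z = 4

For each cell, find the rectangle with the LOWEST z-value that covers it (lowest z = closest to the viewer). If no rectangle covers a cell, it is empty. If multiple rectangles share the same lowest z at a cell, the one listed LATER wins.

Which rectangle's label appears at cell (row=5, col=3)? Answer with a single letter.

Answer: C

Derivation:
Check cell (5,3):
  A: rows 2-3 cols 4-5 -> outside (row miss)
  B: rows 5-6 cols 1-3 z=6 -> covers; best now B (z=6)
  C: rows 2-5 cols 3-5 z=2 -> covers; best now C (z=2)
  D: rows 0-4 cols 1-2 -> outside (row miss)
Winner: C at z=2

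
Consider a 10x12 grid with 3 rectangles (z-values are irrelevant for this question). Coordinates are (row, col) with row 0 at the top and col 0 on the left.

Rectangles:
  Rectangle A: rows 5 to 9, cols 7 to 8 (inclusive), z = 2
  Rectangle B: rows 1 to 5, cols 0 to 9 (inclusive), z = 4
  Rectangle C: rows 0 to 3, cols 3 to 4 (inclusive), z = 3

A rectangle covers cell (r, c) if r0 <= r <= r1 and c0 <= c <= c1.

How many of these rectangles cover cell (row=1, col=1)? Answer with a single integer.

Check cell (1,1):
  A: rows 5-9 cols 7-8 -> outside (row miss)
  B: rows 1-5 cols 0-9 -> covers
  C: rows 0-3 cols 3-4 -> outside (col miss)
Count covering = 1

Answer: 1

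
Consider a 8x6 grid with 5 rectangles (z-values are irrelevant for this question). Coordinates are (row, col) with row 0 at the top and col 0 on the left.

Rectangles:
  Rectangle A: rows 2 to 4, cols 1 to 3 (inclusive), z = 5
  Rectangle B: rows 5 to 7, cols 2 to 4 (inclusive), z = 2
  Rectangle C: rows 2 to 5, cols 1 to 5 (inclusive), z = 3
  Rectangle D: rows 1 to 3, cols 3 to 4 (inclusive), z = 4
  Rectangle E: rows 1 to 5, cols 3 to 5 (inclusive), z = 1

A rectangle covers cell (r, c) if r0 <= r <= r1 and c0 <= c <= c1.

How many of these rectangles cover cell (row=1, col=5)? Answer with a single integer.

Check cell (1,5):
  A: rows 2-4 cols 1-3 -> outside (row miss)
  B: rows 5-7 cols 2-4 -> outside (row miss)
  C: rows 2-5 cols 1-5 -> outside (row miss)
  D: rows 1-3 cols 3-4 -> outside (col miss)
  E: rows 1-5 cols 3-5 -> covers
Count covering = 1

Answer: 1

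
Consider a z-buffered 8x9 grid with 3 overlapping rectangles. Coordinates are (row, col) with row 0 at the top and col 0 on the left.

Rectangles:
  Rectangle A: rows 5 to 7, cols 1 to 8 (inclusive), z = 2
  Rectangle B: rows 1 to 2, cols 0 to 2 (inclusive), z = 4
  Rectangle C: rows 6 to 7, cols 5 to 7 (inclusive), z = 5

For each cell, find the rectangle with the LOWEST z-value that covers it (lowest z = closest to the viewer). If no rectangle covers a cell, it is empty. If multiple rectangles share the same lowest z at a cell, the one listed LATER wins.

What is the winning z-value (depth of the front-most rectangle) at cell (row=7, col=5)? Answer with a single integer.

Answer: 2

Derivation:
Check cell (7,5):
  A: rows 5-7 cols 1-8 z=2 -> covers; best now A (z=2)
  B: rows 1-2 cols 0-2 -> outside (row miss)
  C: rows 6-7 cols 5-7 z=5 -> covers; best now A (z=2)
Winner: A at z=2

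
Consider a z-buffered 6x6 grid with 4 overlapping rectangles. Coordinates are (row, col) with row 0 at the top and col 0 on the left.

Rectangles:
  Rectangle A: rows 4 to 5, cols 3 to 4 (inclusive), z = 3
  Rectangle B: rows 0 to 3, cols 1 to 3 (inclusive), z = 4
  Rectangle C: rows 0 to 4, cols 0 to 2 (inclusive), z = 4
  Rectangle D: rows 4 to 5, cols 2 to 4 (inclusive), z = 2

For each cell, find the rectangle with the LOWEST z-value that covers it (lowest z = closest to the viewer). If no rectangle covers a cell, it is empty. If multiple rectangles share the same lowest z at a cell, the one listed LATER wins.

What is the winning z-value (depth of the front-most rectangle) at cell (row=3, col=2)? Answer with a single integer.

Check cell (3,2):
  A: rows 4-5 cols 3-4 -> outside (row miss)
  B: rows 0-3 cols 1-3 z=4 -> covers; best now B (z=4)
  C: rows 0-4 cols 0-2 z=4 -> covers; best now C (z=4)
  D: rows 4-5 cols 2-4 -> outside (row miss)
Winner: C at z=4

Answer: 4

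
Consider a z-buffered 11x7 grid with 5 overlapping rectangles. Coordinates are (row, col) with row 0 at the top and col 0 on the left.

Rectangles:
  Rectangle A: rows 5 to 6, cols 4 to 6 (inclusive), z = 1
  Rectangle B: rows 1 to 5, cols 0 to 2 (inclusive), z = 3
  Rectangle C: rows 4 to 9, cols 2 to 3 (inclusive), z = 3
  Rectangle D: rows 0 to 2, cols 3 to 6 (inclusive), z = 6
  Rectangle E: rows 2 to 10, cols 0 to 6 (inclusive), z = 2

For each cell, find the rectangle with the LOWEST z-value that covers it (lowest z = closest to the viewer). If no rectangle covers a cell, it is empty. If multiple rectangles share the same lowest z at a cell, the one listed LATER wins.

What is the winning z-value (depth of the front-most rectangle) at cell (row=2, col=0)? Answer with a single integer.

Answer: 2

Derivation:
Check cell (2,0):
  A: rows 5-6 cols 4-6 -> outside (row miss)
  B: rows 1-5 cols 0-2 z=3 -> covers; best now B (z=3)
  C: rows 4-9 cols 2-3 -> outside (row miss)
  D: rows 0-2 cols 3-6 -> outside (col miss)
  E: rows 2-10 cols 0-6 z=2 -> covers; best now E (z=2)
Winner: E at z=2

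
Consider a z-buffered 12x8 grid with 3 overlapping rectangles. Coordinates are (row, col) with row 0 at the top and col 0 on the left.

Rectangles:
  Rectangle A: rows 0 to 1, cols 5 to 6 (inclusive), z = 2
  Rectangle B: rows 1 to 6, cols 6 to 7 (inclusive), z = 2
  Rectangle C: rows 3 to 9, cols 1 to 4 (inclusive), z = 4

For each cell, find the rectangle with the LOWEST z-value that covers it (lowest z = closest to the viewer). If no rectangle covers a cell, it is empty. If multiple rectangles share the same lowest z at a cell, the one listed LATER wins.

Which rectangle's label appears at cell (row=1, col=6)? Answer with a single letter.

Check cell (1,6):
  A: rows 0-1 cols 5-6 z=2 -> covers; best now A (z=2)
  B: rows 1-6 cols 6-7 z=2 -> covers; best now B (z=2)
  C: rows 3-9 cols 1-4 -> outside (row miss)
Winner: B at z=2

Answer: B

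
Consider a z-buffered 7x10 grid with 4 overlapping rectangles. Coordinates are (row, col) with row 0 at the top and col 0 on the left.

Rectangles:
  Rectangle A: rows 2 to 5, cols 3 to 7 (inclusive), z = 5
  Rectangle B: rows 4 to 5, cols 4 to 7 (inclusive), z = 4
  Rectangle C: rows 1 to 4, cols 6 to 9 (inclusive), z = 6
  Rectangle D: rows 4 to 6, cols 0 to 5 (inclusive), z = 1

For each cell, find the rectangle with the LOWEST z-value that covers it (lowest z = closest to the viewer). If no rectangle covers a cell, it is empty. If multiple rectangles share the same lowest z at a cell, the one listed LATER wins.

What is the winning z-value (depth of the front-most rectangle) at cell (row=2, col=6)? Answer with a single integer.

Answer: 5

Derivation:
Check cell (2,6):
  A: rows 2-5 cols 3-7 z=5 -> covers; best now A (z=5)
  B: rows 4-5 cols 4-7 -> outside (row miss)
  C: rows 1-4 cols 6-9 z=6 -> covers; best now A (z=5)
  D: rows 4-6 cols 0-5 -> outside (row miss)
Winner: A at z=5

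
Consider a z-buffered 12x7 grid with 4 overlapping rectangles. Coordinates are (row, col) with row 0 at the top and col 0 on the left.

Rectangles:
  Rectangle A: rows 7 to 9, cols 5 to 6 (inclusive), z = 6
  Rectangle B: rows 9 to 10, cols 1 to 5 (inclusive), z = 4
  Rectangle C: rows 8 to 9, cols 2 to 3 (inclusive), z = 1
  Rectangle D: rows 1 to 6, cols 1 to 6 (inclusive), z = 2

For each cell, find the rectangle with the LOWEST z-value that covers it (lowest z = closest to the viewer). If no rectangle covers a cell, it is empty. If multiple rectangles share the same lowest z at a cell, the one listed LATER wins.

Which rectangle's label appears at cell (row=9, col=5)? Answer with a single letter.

Answer: B

Derivation:
Check cell (9,5):
  A: rows 7-9 cols 5-6 z=6 -> covers; best now A (z=6)
  B: rows 9-10 cols 1-5 z=4 -> covers; best now B (z=4)
  C: rows 8-9 cols 2-3 -> outside (col miss)
  D: rows 1-6 cols 1-6 -> outside (row miss)
Winner: B at z=4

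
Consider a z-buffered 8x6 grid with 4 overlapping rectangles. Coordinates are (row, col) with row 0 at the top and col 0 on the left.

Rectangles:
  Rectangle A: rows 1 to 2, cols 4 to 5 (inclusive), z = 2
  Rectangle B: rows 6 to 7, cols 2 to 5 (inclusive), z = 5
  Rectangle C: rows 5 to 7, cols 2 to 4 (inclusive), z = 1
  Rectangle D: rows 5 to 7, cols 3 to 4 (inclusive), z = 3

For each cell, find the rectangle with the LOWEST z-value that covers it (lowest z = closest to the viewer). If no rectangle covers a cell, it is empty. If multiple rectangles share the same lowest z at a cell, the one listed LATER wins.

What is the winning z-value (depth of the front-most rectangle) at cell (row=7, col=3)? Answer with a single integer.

Check cell (7,3):
  A: rows 1-2 cols 4-5 -> outside (row miss)
  B: rows 6-7 cols 2-5 z=5 -> covers; best now B (z=5)
  C: rows 5-7 cols 2-4 z=1 -> covers; best now C (z=1)
  D: rows 5-7 cols 3-4 z=3 -> covers; best now C (z=1)
Winner: C at z=1

Answer: 1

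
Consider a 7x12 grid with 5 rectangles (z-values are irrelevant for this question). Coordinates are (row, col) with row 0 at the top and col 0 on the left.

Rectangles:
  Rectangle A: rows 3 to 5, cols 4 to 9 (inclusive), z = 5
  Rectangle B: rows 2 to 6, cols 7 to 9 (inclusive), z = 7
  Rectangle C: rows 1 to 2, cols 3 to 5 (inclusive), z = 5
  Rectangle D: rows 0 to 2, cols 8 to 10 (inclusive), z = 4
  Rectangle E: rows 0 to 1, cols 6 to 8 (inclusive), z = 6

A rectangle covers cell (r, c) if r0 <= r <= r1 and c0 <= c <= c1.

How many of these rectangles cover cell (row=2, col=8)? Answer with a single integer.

Answer: 2

Derivation:
Check cell (2,8):
  A: rows 3-5 cols 4-9 -> outside (row miss)
  B: rows 2-6 cols 7-9 -> covers
  C: rows 1-2 cols 3-5 -> outside (col miss)
  D: rows 0-2 cols 8-10 -> covers
  E: rows 0-1 cols 6-8 -> outside (row miss)
Count covering = 2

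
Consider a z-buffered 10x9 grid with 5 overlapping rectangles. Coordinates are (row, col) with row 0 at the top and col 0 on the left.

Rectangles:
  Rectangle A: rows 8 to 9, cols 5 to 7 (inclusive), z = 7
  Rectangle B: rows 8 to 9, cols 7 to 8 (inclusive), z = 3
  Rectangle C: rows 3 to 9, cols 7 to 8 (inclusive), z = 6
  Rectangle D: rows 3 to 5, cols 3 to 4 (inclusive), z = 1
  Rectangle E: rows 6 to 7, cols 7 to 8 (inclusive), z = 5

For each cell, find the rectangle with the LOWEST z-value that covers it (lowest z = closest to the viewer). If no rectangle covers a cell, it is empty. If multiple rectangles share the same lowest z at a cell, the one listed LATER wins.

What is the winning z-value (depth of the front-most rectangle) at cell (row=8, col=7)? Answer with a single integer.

Check cell (8,7):
  A: rows 8-9 cols 5-7 z=7 -> covers; best now A (z=7)
  B: rows 8-9 cols 7-8 z=3 -> covers; best now B (z=3)
  C: rows 3-9 cols 7-8 z=6 -> covers; best now B (z=3)
  D: rows 3-5 cols 3-4 -> outside (row miss)
  E: rows 6-7 cols 7-8 -> outside (row miss)
Winner: B at z=3

Answer: 3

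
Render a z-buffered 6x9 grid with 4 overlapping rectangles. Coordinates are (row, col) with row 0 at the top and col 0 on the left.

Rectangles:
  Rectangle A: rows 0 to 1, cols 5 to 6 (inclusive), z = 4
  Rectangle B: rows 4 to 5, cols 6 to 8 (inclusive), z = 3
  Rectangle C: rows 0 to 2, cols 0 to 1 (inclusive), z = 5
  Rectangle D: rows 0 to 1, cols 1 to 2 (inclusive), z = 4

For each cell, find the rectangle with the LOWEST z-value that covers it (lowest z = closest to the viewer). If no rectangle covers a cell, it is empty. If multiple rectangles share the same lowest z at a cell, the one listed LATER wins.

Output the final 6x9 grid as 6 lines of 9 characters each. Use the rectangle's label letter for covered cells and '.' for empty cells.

CDD..AA..
CDD..AA..
CC.......
.........
......BBB
......BBB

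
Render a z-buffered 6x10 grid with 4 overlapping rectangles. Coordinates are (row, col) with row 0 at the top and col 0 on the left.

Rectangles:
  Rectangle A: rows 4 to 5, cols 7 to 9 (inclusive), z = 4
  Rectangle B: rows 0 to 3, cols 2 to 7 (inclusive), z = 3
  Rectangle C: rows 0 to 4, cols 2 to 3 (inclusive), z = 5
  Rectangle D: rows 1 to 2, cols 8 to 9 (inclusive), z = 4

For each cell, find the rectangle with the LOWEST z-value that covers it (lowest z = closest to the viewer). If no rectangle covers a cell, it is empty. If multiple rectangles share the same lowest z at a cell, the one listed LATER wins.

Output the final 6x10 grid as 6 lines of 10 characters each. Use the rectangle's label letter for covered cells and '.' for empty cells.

..BBBBBB..
..BBBBBBDD
..BBBBBBDD
..BBBBBB..
..CC...AAA
.......AAA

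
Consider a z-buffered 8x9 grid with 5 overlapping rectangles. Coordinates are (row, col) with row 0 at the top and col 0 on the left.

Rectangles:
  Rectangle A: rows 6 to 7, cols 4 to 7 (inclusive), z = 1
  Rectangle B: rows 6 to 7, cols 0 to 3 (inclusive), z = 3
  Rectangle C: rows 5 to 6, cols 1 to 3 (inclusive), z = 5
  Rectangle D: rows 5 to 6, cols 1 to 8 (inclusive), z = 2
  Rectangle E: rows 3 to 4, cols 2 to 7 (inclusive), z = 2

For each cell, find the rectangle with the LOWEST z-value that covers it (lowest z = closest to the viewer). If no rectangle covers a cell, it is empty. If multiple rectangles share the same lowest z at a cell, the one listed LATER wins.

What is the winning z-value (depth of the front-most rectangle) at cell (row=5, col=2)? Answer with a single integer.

Answer: 2

Derivation:
Check cell (5,2):
  A: rows 6-7 cols 4-7 -> outside (row miss)
  B: rows 6-7 cols 0-3 -> outside (row miss)
  C: rows 5-6 cols 1-3 z=5 -> covers; best now C (z=5)
  D: rows 5-6 cols 1-8 z=2 -> covers; best now D (z=2)
  E: rows 3-4 cols 2-7 -> outside (row miss)
Winner: D at z=2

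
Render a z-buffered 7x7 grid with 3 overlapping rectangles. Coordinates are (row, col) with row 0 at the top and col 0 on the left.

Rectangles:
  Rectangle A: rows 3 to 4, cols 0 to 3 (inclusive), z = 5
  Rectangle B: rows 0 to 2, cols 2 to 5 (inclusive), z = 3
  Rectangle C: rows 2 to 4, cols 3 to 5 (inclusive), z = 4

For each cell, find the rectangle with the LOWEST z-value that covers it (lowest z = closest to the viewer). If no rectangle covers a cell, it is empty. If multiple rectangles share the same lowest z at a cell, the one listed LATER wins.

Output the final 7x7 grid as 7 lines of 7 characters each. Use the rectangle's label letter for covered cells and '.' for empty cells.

..BBBB.
..BBBB.
..BBBB.
AAACCC.
AAACCC.
.......
.......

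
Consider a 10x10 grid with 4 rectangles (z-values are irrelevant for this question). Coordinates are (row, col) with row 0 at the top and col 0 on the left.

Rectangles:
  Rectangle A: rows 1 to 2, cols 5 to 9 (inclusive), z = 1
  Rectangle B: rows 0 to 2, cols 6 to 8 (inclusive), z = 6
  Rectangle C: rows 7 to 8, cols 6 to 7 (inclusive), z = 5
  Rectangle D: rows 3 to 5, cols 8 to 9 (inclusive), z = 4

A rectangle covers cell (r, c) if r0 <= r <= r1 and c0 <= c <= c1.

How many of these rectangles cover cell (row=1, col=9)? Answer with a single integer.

Check cell (1,9):
  A: rows 1-2 cols 5-9 -> covers
  B: rows 0-2 cols 6-8 -> outside (col miss)
  C: rows 7-8 cols 6-7 -> outside (row miss)
  D: rows 3-5 cols 8-9 -> outside (row miss)
Count covering = 1

Answer: 1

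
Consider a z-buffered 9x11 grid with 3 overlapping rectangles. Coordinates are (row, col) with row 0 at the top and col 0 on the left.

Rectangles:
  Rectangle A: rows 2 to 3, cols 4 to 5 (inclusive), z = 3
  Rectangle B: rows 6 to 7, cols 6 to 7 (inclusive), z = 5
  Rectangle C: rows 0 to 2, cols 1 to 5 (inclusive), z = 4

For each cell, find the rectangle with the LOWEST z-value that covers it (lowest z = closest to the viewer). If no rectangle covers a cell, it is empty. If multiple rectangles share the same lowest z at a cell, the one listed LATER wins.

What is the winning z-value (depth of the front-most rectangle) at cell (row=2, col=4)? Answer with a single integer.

Answer: 3

Derivation:
Check cell (2,4):
  A: rows 2-3 cols 4-5 z=3 -> covers; best now A (z=3)
  B: rows 6-7 cols 6-7 -> outside (row miss)
  C: rows 0-2 cols 1-5 z=4 -> covers; best now A (z=3)
Winner: A at z=3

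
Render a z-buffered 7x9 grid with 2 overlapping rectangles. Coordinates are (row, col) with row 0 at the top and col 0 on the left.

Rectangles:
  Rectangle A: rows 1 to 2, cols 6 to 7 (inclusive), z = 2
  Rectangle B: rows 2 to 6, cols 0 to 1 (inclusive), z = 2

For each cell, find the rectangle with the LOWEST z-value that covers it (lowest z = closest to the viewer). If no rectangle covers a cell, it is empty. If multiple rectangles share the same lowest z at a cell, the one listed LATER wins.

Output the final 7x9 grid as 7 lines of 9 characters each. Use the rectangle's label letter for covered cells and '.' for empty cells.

.........
......AA.
BB....AA.
BB.......
BB.......
BB.......
BB.......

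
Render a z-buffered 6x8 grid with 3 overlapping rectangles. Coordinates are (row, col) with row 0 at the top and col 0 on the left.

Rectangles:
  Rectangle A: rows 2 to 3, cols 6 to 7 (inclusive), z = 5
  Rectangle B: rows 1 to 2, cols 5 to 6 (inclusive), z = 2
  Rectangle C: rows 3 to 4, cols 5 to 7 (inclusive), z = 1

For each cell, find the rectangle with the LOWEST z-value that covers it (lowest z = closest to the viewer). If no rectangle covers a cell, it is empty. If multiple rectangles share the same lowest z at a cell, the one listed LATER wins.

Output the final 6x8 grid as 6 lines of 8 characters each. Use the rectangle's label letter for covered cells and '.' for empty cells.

........
.....BB.
.....BBA
.....CCC
.....CCC
........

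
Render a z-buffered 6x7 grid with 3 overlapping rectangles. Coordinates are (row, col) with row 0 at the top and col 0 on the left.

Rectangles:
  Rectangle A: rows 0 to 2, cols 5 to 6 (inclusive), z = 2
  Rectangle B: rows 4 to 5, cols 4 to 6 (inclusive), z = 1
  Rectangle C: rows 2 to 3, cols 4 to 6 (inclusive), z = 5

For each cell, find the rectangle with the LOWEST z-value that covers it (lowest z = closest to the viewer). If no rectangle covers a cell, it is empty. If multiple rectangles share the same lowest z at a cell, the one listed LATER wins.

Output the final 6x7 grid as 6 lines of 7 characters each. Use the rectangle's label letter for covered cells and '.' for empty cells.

.....AA
.....AA
....CAA
....CCC
....BBB
....BBB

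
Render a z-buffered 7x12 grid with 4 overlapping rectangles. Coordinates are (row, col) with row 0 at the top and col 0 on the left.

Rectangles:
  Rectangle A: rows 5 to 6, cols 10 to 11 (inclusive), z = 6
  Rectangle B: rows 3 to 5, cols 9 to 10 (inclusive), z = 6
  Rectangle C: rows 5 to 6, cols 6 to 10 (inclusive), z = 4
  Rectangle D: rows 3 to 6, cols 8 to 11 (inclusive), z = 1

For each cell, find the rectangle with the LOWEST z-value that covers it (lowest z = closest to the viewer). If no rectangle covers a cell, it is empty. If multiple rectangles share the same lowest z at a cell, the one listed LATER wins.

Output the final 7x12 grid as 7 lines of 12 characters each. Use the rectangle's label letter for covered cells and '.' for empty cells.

............
............
............
........DDDD
........DDDD
......CCDDDD
......CCDDDD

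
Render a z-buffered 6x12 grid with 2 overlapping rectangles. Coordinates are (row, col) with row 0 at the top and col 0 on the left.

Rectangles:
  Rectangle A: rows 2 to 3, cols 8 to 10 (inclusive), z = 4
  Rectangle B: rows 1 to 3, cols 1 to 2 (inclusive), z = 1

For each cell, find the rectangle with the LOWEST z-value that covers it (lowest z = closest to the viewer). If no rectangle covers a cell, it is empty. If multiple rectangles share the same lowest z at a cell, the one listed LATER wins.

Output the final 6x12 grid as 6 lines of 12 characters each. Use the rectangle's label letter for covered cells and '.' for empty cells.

............
.BB.........
.BB.....AAA.
.BB.....AAA.
............
............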